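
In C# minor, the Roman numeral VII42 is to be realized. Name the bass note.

VII in C# minor has root B; the chord is B-D#-F#-A.
The figure 42 means third inversion — the seventh is in the bass.

A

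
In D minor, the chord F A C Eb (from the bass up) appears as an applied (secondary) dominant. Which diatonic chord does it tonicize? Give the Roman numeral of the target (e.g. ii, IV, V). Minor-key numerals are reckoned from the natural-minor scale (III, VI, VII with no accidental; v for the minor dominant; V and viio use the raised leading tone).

The chord is a dominant seventh chord on F.
A dominant resolves down a perfect fifth: F → Bb. In D minor, Bb is scale degree 6, i.e. VI.

VI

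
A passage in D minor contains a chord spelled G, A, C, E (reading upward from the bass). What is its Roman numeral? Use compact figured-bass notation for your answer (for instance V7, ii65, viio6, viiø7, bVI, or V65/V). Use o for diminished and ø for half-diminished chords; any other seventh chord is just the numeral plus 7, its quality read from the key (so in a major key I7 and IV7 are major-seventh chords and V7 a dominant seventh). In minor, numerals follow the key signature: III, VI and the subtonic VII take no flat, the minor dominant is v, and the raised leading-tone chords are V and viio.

Stacked in thirds the chord is A-C-E-G: a minor seventh chord on A.
In D minor, A is the dominant; the diatonic minor seventh chord there is v7.
With G in the bass the chord is in third inversion, so the figured bass is 42.

v42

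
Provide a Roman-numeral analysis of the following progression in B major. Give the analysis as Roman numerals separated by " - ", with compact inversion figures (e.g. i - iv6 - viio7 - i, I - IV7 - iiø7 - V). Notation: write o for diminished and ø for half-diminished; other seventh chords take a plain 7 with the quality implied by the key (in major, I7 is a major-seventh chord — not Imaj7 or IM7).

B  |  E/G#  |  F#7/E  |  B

I - IV6 - V42 - I

B: root B is the tonic; major triad there is I.
E/G#: major triad on E = scale degree 4 → IV6.
F#7/E has root F#, degree 5 in B major, so V42.
B has root B, degree 1 in B major, so I.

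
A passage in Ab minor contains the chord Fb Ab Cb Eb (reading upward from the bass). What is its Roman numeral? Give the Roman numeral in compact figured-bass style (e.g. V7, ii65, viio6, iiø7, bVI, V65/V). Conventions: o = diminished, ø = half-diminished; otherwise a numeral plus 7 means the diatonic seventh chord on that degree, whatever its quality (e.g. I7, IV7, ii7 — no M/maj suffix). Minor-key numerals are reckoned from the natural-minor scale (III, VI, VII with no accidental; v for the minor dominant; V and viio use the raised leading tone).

VI7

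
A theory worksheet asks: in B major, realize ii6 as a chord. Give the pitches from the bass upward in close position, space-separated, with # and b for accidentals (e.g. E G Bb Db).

In B major, the second degree is C#, and the diatonic chord built there is a minor triad.
Stacking thirds from C# gives C#-E-G#.
With the 6 figure the chord is in first inversion; from the bass E upward in close position it reads E-G#-C#.

E G# C#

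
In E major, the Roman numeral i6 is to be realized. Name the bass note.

G

i in E major has root E; the chord is E-G-B.
The figure 6 means first inversion — the third is in the bass.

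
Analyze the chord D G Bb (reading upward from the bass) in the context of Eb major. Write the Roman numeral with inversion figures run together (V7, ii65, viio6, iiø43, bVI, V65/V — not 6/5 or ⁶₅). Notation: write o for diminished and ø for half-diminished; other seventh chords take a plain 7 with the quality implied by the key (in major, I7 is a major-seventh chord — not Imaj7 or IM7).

iii64

Stacked in thirds the chord is G-Bb-D: a minor triad on G.
G is scale degree 3 in Eb major, and a minor triad on that degree is written iii.
With D in the bass the chord is in second inversion, so the figured bass is 64.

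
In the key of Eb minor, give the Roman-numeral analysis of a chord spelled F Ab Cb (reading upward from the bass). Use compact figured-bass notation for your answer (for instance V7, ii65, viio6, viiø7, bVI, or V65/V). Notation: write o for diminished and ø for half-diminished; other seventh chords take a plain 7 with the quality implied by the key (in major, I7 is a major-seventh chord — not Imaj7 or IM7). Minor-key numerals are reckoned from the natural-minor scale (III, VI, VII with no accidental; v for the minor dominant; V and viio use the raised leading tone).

iio

The pitches F-Ab-Cb form a diminished triad rooted on F.
F is scale degree 2 in Eb minor, and a diminished triad on that degree is written iio.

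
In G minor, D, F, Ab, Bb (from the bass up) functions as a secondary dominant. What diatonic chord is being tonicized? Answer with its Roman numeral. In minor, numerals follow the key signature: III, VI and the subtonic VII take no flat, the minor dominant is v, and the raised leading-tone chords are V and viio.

VI

The chord is a dominant seventh chord on Bb.
A dominant resolves down a perfect fifth: Bb → Eb. In G minor, Eb is scale degree 6, i.e. VI.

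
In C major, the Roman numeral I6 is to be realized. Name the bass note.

I in C major has root C; the chord is C-E-G.
The figure 6 means first inversion — the third is in the bass.

E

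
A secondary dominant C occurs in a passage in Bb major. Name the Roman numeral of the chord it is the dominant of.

V

The chord is a major triad on C.
A dominant resolves down a perfect fifth: C → F. In Bb major, F is scale degree 5, i.e. V.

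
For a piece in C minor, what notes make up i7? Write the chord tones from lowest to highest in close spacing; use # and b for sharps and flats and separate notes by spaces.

C Eb G Bb

The numeral's case and figure indicate a minor seventh chord. In C minor its root, the first degree, is C.
That chord is spelled C-Eb-G-Bb.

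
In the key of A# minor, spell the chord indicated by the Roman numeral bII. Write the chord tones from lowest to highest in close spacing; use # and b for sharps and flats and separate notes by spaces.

Scale degree 2 in A# minor is B#; lowering it a half step gives B. bII is the Neapolitan chord — a major triad on the lowered second degree.
So the chord is B-D#-F#.

B D# F#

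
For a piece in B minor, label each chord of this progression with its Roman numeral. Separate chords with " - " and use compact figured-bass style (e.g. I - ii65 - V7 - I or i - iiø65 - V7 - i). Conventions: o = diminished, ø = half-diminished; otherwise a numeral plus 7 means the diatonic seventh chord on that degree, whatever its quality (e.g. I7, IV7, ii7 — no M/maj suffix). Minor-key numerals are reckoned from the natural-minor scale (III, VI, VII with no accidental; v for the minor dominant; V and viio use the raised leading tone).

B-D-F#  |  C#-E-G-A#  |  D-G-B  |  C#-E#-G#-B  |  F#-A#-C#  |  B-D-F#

i - viio65 - VI64 - V7/V - V - i

B-D-F#: minor triad on B = scale degree 1 → i.
C#-E-G-A#: fully diminished seventh chord on A# = scale degree 7 → viio65.
D-G-B: root G is the submediant; major triad there is VI64.
C#-E#-G#-B is the secondary dominant of V (dominant seventh chord on C#): V7/V.
F#-A#-C# has root F#, degree 5 in B minor, so V.
B-D-F#: minor triad on B = scale degree 1 → i.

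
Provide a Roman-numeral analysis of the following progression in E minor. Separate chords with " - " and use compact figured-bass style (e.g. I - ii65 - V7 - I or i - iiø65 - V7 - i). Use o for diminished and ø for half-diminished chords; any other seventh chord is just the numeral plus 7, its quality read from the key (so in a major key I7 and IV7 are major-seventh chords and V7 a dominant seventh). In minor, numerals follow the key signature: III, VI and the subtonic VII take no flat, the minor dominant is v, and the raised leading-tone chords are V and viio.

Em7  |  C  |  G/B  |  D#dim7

i7 - VI - III6 - viio7

Em7: minor seventh chord on E = scale degree 1 → i7.
C: major triad on C = scale degree 6 → VI.
G/B: major triad on G = scale degree 3 → III6.
D#dim7: root D# is the leading tone; fully diminished seventh chord there is viio7.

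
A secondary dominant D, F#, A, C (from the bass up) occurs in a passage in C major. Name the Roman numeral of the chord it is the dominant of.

V

The chord is a dominant seventh chord on D.
A dominant resolves down a perfect fifth: D → G. In C major, G is scale degree 5, i.e. V.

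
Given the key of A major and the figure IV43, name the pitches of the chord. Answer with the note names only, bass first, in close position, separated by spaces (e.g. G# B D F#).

The numeral's case and figure indicate a major seventh chord. In A major its root, the fourth degree, is D.
Stacking thirds from D gives D-F#-A-C#.
The figured bass 43 indicates second inversion, placing the fifth (A) in the bass: A-C#-D-F#.

A C# D F#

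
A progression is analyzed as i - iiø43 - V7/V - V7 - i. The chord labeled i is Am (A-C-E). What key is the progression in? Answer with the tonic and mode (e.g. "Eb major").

A minor

The chord Am is a minor triad rooted on A; its label is i.
If A is scale degree 1 and the mode makes that degree carry a minor triad, the tonic is A and the mode is minor.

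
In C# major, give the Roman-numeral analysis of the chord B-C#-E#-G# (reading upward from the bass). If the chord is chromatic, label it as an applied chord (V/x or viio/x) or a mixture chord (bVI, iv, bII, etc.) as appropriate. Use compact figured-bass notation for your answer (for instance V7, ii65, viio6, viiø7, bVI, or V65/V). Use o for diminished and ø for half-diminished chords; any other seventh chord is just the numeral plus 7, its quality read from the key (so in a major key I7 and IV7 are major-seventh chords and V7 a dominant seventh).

The pitches C#-E#-G#-B form a dominant seventh chord rooted on C#.
C# is not a diatonic chord root with this quality in C# major, but it lies a perfect fifth above F# (IV), so the chord functions as an applied dominant of IV.
With B in the bass the chord is in third inversion, so the figured bass is 42.

V42/IV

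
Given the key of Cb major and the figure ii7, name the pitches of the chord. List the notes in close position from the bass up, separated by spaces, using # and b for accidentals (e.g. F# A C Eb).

In Cb major, the supertonic is Db, and the diatonic chord built there is a minor seventh chord.
That chord is spelled Db-Fb-Ab-Cb.

Db Fb Ab Cb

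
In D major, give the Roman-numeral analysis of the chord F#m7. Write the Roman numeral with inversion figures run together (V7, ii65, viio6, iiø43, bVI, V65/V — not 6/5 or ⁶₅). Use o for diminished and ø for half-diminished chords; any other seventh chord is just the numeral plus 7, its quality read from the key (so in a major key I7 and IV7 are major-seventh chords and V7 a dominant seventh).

Stacked in thirds the chord is F#-A-C#-E: a minor seventh chord on F#.
F# is scale degree 3 in D major, and a minor seventh chord on that degree is written iii7.

iii7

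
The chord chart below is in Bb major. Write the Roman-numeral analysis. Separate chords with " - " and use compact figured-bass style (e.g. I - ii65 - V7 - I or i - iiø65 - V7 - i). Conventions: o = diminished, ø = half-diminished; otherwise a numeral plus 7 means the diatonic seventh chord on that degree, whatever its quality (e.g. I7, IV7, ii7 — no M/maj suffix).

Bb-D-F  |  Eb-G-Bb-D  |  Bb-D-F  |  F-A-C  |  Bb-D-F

Bb-D-F: root Bb is the tonic; major triad there is I.
Eb-G-Bb-D: root Eb is the subdominant; major seventh chord there is IV7.
Bb-D-F has root Bb, degree 1 in Bb major, so I.
F-A-C: major triad on F = scale degree 5 → V.
Bb-D-F: major triad on Bb = scale degree 1 → I.

I - IV7 - I - V - I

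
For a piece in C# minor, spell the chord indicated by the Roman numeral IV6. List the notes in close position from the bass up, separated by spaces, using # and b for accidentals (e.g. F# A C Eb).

A# C# F#

Scale degree 4 in C# minor is F#; here the chord built on it is altered to a major triad. IV6 is the major subdominant, borrowed from the parallel major.
So the chord is F#-A#-C#.
With the 6 figure the chord is in first inversion; from the bass A# upward in close position it reads A#-C#-F#.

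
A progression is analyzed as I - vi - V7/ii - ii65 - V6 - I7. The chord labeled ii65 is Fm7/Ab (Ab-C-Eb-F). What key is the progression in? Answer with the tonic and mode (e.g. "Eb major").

Eb major

The anchor chord is a minor seventh chord on F, labeled ii65.
ii65 on F implies F is the supertonic; that puts the tonic at Eb, and the lowercase numeral fits major mode.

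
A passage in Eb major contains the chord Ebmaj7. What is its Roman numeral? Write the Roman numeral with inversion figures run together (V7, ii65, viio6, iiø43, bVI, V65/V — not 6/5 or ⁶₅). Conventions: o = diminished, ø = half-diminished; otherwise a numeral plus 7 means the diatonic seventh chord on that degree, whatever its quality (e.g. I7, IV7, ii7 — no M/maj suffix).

I7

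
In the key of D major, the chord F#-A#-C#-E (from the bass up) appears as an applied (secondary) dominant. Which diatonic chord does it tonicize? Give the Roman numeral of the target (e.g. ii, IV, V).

vi

The chord is a dominant seventh chord on F#.
A dominant resolves down a perfect fifth: F# → B. In D major, B is scale degree 6, i.e. vi.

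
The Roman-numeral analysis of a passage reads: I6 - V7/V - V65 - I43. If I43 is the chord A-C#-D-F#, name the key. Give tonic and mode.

I43 is given as A-C#-D-F# — a major seventh chord with root D.
If D is scale degree 1 and the mode makes that degree carry a major seventh chord, the tonic is D and the mode is major.

D major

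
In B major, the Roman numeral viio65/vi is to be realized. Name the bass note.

A#

The applied chord viio65/vi is rooted on F##: F##-A#-C#-E.
The figure 65 means first inversion — the third is in the bass.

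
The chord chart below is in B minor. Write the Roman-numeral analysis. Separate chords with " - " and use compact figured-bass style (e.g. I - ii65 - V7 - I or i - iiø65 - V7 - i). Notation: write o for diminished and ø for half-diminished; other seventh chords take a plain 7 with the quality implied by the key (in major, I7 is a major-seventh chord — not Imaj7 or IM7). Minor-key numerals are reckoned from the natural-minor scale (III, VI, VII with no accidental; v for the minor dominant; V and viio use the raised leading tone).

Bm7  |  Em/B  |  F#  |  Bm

i7 - iv64 - V - i

Bm7 has root B, degree 1 in B minor, so i7.
Em/B has root E, degree 4 in B minor, so iv64.
F# has root F#, degree 5 in B minor, so V.
Bm has root B, degree 1 in B minor, so i.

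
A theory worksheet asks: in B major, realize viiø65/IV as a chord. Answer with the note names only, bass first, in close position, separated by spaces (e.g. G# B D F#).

F# A C# D#

viiø65/IV is a secondary leading-tone chord. The target IV is E in B major; the applied chord is rooted a semitone below, on D#.
Building a half-diminished seventh chord on D# gives D#-F#-A-C#.
With the 65 figure the chord is in first inversion; from the bass F# upward in close position it reads F#-A-C#-D#.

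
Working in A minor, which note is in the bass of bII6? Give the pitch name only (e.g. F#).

bII in A minor has root Bb; the chord is Bb-D-F.
The figure 6 means first inversion — the third is in the bass.

D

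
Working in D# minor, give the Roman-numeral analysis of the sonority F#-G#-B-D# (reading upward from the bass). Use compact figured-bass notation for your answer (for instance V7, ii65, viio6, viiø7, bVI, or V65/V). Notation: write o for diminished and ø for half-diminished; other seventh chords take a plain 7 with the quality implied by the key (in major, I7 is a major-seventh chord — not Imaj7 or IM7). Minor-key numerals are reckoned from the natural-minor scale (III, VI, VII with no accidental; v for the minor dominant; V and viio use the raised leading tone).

The pitches G#-B-D#-F# form a minor seventh chord rooted on G#.
In D# minor, G# is the subdominant; the diatonic minor seventh chord there is iv7.
With F# in the bass the chord is in third inversion, so the figured bass is 42.

iv42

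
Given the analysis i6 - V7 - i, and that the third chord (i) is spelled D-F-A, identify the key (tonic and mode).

D minor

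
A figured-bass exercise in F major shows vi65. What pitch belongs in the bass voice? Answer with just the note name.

vi in F major has root D; the chord is D-F-A-C.
The figure 65 means first inversion — the third is in the bass.

F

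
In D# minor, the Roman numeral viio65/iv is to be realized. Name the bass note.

A#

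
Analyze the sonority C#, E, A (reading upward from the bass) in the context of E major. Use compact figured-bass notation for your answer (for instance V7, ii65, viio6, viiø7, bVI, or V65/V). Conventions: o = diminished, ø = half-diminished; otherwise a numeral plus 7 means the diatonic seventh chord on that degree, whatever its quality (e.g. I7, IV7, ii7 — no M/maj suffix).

IV6

The pitches A-C#-E form a major triad rooted on A.
A is scale degree 4 in E major, and a major triad on that degree is written IV.
With C# in the bass the chord is in first inversion, so the figured bass is 6.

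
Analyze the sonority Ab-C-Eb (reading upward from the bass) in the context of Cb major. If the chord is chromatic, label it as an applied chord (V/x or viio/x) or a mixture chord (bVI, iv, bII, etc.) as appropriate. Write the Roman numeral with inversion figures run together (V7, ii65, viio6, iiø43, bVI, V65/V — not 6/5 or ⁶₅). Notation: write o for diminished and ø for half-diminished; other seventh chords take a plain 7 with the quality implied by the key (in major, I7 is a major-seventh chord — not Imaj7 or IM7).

V/ii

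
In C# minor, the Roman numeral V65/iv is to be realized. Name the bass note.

E#

The applied chord V65/iv is rooted on C#: C#-E#-G#-B.
The figure 65 means first inversion — the third is in the bass.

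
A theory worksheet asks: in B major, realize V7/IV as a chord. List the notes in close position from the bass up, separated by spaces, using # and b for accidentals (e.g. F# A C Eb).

V7/IV is a secondary dominant — the dominant seventh of IV. IV in B major is E, so the applied chord's root is B, a perfect fifth above.
Building a dominant seventh chord on B gives B-D#-F#-A.

B D# F# A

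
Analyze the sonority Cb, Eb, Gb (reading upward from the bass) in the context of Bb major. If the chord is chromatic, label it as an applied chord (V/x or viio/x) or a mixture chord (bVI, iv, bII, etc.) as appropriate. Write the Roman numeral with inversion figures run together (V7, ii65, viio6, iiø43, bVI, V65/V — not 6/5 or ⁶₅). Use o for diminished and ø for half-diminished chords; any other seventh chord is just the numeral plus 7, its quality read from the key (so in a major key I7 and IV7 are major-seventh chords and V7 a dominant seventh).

Stacked in thirds the chord is Cb-Eb-Gb: a major triad on Cb.
Cb is the lowered second degree of Bb major (diatonic 2 would be C). This is the Neapolitan chord — a major triad on the lowered second degree.

bII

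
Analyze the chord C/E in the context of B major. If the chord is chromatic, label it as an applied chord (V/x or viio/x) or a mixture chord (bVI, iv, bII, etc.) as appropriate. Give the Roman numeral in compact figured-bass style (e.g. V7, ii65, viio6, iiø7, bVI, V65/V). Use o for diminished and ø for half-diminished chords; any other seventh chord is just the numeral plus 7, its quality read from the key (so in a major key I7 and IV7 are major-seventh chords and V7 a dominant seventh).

bII6

The pitches C-E-G form a major triad rooted on C.
C is the lowered second degree of B major (diatonic 2 would be C#). This is the Neapolitan sixth — a major triad on the lowered second degree, here in its customary first inversion.
With E in the bass the chord is in first inversion, so the figured bass is 6.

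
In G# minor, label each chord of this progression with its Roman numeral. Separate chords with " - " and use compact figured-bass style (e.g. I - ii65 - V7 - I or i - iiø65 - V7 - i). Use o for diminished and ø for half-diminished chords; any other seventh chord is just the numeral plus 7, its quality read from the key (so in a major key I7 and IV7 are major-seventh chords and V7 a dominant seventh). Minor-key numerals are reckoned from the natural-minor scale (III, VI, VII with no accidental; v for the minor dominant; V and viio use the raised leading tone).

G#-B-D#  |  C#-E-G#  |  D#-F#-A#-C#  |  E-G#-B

i - iv - v7 - VI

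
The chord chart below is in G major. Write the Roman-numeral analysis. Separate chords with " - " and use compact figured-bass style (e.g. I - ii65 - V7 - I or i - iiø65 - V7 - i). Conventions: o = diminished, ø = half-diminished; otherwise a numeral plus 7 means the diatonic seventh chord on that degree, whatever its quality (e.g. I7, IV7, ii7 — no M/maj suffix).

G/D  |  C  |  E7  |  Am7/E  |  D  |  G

G/D: root G is the tonic; major triad there is I64.
C has root C, degree 4 in G major, so IV.
E7: chromatic; E is V of ii, so V7/ii.
Am7/E has root A, degree 2 in G major, so ii43.
D: major triad on D = scale degree 5 → V.
G: root G is the tonic; major triad there is I.

I64 - IV - V7/ii - ii43 - V - I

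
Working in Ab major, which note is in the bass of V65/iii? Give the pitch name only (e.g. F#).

The applied chord V65/iii is rooted on G: G-B-D-F.
The figure 65 means first inversion — the third is in the bass.

B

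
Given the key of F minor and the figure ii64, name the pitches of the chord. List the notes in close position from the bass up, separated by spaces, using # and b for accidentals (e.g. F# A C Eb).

D G Bb

ii64 is the minor supertonic, borrowed from the parallel major (the Dorian ii). In F minor that root is G.
So the chord is G-Bb-D, a minor triad.
With the 64 figure the chord is in second inversion; from the bass D upward in close position it reads D-G-Bb.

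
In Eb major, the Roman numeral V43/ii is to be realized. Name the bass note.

G

The applied chord V43/ii is rooted on C: C-E-G-Bb.
The figure 43 means second inversion — the fifth is in the bass.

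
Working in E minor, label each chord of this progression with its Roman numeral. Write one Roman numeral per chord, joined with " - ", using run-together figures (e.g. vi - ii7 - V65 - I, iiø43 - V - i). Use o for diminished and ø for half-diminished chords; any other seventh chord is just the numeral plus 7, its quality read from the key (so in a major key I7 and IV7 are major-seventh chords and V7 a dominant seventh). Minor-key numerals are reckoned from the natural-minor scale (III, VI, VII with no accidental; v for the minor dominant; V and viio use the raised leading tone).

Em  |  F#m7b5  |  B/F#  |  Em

i - iiø7 - V64 - i

Em: root E is the tonic; minor triad there is i.
F#m7b5 has root F#, degree 2 in E minor, so iiø7.
B/F#: root B is the dominant; major triad there is V64.
Em: root E is the tonic; minor triad there is i.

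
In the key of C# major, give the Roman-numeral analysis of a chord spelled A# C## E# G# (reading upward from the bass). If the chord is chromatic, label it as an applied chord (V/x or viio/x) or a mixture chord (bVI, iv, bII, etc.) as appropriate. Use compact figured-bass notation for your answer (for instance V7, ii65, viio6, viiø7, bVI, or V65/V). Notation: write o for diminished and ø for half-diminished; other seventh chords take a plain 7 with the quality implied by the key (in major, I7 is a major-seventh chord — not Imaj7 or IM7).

V7/ii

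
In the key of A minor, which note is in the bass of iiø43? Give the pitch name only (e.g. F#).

iiø in A minor has root B; the chord is B-D-F-A.
The figure 43 means second inversion — the fifth is in the bass.

F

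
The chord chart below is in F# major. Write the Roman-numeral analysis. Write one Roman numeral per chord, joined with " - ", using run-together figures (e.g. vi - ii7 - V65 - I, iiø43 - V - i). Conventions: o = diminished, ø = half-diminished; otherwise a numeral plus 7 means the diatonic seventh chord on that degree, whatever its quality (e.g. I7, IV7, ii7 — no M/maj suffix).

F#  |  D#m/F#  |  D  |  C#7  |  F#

I - vi6 - bVI - V7 - I

F# has root F#, degree 1 in F# major, so I.
D#m/F# has root D#, degree 6 in F# major, so vi6.
D: major triad on D — chromatic; bVI (borrowed from the parallel minor).
C#7: root C# is the dominant; dominant seventh chord there is V7.
F#: root F# is the tonic; major triad there is I.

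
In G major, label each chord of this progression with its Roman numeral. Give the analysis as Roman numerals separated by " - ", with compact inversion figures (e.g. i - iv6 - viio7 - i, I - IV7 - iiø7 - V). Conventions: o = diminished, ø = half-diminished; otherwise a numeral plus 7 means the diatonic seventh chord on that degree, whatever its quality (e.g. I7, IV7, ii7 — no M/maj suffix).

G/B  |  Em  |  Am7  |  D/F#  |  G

G/B: root G is the tonic; major triad there is I6.
Em has root E, degree 6 in G major, so vi.
Am7: minor seventh chord on A = scale degree 2 → ii7.
D/F#: major triad on D = scale degree 5 → V6.
G: major triad on G = scale degree 1 → I.

I6 - vi - ii7 - V6 - I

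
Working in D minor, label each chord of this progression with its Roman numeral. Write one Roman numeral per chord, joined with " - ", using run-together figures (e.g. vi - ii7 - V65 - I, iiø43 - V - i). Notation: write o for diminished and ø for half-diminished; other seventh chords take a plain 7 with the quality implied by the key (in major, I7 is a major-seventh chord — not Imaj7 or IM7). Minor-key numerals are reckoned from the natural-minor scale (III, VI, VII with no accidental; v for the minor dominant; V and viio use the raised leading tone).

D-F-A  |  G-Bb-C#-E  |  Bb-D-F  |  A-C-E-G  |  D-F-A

i - viio43 - VI - v7 - i

D-F-A has root D, degree 1 in D minor, so i.
G-Bb-C#-E: root C# is the leading tone; fully diminished seventh chord there is viio43.
Bb-D-F: major triad on Bb = scale degree 6 → VI.
A-C-E-G has root A, degree 5 in D minor, so v7.
D-F-A: minor triad on D = scale degree 1 → i.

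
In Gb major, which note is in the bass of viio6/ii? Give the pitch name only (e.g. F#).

Bb

The applied chord viio6/ii is rooted on G: G-Bb-Db.
The figure 6 means first inversion — the third is in the bass.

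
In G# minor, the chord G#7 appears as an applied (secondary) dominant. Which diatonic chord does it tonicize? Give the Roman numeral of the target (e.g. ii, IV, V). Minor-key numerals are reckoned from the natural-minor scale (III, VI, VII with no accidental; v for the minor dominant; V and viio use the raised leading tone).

iv

The chord is a dominant seventh chord on G#.
A dominant resolves down a perfect fifth: G# → C#. In G# minor, C# is scale degree 4, i.e. iv.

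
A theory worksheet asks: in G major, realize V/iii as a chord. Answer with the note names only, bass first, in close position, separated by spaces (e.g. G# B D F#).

F# A# C#

V/iii is a secondary dominant — the dominant triad of iii. iii in G major is B, so the applied chord's root is F#, a perfect fifth above.
Building a major triad on F# gives F#-A#-C#.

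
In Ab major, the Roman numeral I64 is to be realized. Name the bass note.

Eb

I in Ab major has root Ab; the chord is Ab-C-Eb.
The figure 64 means second inversion — the fifth is in the bass.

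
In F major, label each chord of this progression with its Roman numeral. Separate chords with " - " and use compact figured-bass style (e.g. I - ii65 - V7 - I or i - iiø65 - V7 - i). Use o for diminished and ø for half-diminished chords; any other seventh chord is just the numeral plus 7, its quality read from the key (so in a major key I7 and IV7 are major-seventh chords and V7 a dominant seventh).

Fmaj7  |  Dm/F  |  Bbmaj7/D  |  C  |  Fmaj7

I7 - vi6 - IV65 - V - I7

Fmaj7: root F is the tonic; major seventh chord there is I7.
Dm/F has root D, degree 6 in F major, so vi6.
Bbmaj7/D: root Bb is the subdominant; major seventh chord there is IV65.
C: major triad on C = scale degree 5 → V.
Fmaj7 has root F, degree 1 in F major, so I7.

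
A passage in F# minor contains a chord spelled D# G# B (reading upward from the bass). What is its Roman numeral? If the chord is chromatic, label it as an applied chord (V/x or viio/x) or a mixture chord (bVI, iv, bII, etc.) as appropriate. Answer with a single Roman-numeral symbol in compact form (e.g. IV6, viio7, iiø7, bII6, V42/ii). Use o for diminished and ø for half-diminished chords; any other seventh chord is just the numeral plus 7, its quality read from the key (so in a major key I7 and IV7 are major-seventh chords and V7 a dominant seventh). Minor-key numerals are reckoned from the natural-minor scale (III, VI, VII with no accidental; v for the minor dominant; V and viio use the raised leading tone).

The pitches G#-B-D# form a minor triad rooted on G#.
G# is the second degree of F# minor. This is the minor supertonic, borrowed from the parallel major (the Dorian ii).
With D# in the bass the chord is in second inversion, so the figured bass is 64.

ii64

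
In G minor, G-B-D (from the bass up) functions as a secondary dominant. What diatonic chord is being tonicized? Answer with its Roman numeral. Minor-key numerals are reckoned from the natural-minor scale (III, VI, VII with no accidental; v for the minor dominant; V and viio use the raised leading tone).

iv

The chord is a major triad on G.
A dominant resolves down a perfect fifth: G → C. In G minor, C is scale degree 4, i.e. iv.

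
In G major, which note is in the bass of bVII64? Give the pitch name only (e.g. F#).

C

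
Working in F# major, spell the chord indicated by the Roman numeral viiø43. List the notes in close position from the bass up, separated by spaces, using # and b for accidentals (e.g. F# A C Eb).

In F# major, scale degree 7 is E#, and the diatonic chord built there is a half-diminished seventh chord.
That chord is spelled E#-G#-B-D#.
With the 43 figure the chord is in second inversion; from the bass B upward in close position it reads B-D#-E#-G#.

B D# E# G#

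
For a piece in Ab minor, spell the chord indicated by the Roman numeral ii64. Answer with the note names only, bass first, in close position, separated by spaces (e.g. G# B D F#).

F Bb Db

Scale degree 2 in Ab minor is Bb; here the chord built on it is altered to a minor triad. ii64 is the minor supertonic, borrowed from the parallel major (the Dorian ii).
So the chord is Bb-Db-F, a minor triad.
The figured bass 64 indicates second inversion, placing the fifth (F) in the bass: F-Bb-Db.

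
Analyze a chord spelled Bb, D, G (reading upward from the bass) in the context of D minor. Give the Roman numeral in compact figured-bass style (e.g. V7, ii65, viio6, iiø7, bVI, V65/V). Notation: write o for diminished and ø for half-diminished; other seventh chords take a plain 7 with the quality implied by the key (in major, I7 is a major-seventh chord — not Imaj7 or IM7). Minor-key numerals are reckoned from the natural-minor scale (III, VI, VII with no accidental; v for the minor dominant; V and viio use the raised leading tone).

The pitches G-Bb-D form a minor triad rooted on G.
G is scale degree 4 in D minor, and a minor triad on that degree is written iv.
With Bb in the bass the chord is in first inversion, so the figured bass is 6.

iv6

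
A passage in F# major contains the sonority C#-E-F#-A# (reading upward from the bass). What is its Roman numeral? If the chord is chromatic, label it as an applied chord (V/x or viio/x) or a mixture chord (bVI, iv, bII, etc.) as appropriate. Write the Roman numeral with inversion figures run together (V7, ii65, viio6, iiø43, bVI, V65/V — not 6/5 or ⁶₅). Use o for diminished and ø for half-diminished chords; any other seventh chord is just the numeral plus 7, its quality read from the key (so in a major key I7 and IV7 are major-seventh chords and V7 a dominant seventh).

Stacked in thirds the chord is F#-A#-C#-E: a dominant seventh chord on F#.
F# is not a diatonic chord root with this quality in F# major, but it lies a perfect fifth above B (IV), so the chord functions as an applied dominant of IV.
With C# in the bass the chord is in second inversion, so the figured bass is 43.

V43/IV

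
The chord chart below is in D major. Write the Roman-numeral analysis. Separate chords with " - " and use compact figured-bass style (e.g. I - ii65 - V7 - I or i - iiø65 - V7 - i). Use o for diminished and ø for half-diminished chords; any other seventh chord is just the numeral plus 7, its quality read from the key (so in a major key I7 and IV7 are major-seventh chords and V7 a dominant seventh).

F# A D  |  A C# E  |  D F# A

F#-A-D: major triad on D = scale degree 1 → I6.
A-C#-E: root A is the dominant; major triad there is V.
D-F#-A: root D is the tonic; major triad there is I.

I6 - V - I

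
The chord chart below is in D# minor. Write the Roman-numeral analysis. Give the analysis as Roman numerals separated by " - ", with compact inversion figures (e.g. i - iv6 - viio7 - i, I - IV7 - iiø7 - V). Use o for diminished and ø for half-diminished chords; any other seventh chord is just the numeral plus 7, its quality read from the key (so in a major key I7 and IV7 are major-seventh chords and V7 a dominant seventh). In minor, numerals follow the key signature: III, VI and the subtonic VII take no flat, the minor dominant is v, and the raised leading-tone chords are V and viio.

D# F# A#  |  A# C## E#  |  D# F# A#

i - V - i

D#-F#-A#: root D# is the tonic; minor triad there is i.
A#-C##-E# has root A#, degree 5 in D# minor, so V.
D#-F#-A#: root D# is the tonic; minor triad there is i.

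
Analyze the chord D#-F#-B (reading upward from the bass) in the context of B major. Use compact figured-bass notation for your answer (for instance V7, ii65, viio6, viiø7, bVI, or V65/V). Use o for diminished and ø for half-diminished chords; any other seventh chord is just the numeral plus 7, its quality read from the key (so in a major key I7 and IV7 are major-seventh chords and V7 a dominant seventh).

Stacked in thirds the chord is B-D#-F#: a major triad on B.
In B major, B is the tonic; the diatonic major triad there is I.
With D# in the bass the chord is in first inversion, so the figured bass is 6.

I6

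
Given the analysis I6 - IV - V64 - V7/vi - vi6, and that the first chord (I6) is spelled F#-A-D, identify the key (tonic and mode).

D major

The anchor chord is a major triad on D, labeled I6.
If D is scale degree 1 and the mode makes that degree carry a major triad, the tonic is D and the mode is major.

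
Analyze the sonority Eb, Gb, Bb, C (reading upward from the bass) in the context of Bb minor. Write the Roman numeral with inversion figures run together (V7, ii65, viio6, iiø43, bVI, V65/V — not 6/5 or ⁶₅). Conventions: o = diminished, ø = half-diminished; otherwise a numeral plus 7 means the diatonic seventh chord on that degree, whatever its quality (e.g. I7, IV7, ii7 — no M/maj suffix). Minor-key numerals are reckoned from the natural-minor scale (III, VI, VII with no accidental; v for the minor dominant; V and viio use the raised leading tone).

iiø65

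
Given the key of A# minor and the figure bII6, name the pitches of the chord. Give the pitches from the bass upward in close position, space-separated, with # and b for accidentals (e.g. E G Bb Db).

D# F# B

bII6 is the Neapolitan sixth — a major triad on the lowered second degree, here in its customary first inversion. In A# minor that root is B.
So the chord is B-D#-F#.
The figured bass 6 indicates first inversion, placing the third (D#) in the bass: D#-F#-B.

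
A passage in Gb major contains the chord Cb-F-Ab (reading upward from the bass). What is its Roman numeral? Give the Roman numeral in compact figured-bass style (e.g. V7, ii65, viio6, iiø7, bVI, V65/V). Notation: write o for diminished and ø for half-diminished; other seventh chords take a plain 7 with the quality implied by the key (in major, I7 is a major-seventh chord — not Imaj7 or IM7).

viio64

Stacked in thirds the chord is F-Ab-Cb: a diminished triad on F.
F is scale degree 7 in Gb major, and a diminished triad on that degree is written viio.
With Cb in the bass the chord is in second inversion, so the figured bass is 64.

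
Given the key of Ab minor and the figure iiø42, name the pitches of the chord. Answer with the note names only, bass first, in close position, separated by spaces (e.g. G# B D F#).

Ab Bb Db Fb

In Ab minor, scale degree 2 is Bb, and the diatonic chord built there is a half-diminished seventh chord.
Stacking thirds from Bb gives Bb-Db-Fb-Ab.
The figured bass 42 indicates third inversion, placing the seventh (Ab) in the bass: Ab-Bb-Db-Fb.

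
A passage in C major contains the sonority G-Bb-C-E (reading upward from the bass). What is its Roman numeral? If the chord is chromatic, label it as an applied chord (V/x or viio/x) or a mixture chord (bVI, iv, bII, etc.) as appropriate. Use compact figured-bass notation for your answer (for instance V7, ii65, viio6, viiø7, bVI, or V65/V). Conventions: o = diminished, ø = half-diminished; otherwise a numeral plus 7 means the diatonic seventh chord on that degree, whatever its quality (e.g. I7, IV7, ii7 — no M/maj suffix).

Stacked in thirds the chord is C-E-G-Bb: a dominant seventh chord on C.
C is not a diatonic chord root with this quality in C major, but it lies a perfect fifth above F (IV), so the chord functions as an applied dominant of IV.
With G in the bass the chord is in second inversion, so the figured bass is 43.

V43/IV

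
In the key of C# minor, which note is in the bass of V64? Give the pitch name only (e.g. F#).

D#

V in C# minor has root G#; the chord is G#-B#-D#.
The figure 64 means second inversion — the fifth is in the bass.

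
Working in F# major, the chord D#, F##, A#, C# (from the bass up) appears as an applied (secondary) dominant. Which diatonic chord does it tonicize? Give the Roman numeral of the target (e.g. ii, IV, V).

ii

The chord is a dominant seventh chord on D#.
A dominant resolves down a perfect fifth: D# → G#. In F# major, G# is scale degree 2, i.e. ii.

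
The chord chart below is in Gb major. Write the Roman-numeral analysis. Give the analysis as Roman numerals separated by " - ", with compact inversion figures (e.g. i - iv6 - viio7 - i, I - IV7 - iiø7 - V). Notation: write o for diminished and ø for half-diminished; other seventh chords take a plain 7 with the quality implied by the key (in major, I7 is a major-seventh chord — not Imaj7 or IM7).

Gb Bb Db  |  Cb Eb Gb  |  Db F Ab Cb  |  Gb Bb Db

I - IV - V7 - I

Gb-Bb-Db: root Gb is the tonic; major triad there is I.
Cb-Eb-Gb has root Cb, degree 4 in Gb major, so IV.
Db-F-Ab-Cb: dominant seventh chord on Db = scale degree 5 → V7.
Gb-Bb-Db has root Gb, degree 1 in Gb major, so I.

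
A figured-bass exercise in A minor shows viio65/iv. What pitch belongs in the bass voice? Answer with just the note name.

E

The applied chord viio65/iv is rooted on C#: C#-E-G-Bb.
The figure 65 means first inversion — the third is in the bass.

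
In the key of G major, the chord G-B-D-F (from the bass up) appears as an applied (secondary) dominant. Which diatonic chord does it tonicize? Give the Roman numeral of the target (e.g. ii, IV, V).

IV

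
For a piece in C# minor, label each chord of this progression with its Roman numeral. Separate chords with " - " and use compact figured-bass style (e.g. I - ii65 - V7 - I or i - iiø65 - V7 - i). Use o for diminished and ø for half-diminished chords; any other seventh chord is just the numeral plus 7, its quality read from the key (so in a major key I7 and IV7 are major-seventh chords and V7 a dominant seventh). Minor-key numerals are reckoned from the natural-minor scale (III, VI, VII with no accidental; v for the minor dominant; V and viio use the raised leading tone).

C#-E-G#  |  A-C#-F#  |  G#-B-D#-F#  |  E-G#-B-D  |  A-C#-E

C#-E-G#: root C# is the tonic; minor triad there is i.
A-C#-F#: root F# is the subdominant; minor triad there is iv6.
G#-B-D#-F# has root G#, degree 5 in C# minor, so v7.
E-G#-B-D is the secondary dominant of VI (dominant seventh chord on E): V7/VI.
A-C#-E: major triad on A = scale degree 6 → VI.

i - iv6 - v7 - V7/VI - VI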